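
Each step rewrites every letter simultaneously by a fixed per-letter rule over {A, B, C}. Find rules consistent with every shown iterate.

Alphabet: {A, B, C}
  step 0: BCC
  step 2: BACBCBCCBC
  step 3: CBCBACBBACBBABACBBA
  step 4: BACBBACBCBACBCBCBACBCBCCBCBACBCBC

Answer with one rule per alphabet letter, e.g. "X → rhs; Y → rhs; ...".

  step 3 ⇒ step 4: CBCBACBBACBBABACBBA ⇒ BA·CB·BA·CB·C·BA·CB·CB·C·BA·CB·CB·C·CB·C·BA·CB·CB·C
    A ↦ C
    B ↦ CB
    C ↦ BA

A->C, B->CB, C->BA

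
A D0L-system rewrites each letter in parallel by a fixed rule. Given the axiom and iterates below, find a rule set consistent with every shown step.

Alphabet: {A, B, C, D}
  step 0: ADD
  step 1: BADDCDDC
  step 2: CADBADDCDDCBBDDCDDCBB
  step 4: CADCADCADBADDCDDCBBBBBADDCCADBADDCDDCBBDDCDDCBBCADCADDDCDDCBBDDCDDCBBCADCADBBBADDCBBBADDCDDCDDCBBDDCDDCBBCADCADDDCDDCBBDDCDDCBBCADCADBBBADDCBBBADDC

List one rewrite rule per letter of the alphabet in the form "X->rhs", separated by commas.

A->BA, B->CAD, C->BB, D->DDC

  step 1 ⇒ step 2: BADDCDDC ⇒ CAD·BA·DDC·DDC·BB·DDC·DDC·BB
    A ↦ BA
    B ↦ CAD
    C ↦ BB
    D ↦ DDC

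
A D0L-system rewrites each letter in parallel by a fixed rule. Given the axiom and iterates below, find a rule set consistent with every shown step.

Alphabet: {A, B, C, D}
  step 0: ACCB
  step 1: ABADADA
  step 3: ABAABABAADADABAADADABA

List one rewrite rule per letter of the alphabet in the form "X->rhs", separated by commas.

  step 0 ⇒ step 1: ACCB ⇒ AB·AD·AD·A
    A ↦ AB
    B ↦ A
    C ↦ AD
    D ↦ CC  (constrained at step 1)

A->AB, B->A, C->AD, D->CC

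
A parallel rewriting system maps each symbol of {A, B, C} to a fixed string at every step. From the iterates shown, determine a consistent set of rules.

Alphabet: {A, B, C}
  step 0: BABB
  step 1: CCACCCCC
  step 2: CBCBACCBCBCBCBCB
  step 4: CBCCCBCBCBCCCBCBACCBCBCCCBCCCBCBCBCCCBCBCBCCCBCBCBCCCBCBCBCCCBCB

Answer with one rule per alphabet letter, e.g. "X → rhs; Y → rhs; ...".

  step 1 ⇒ step 2: CCACCCCC ⇒ CB·CB·AC·CB·CB·CB·CB·CB
    A ↦ AC
    C ↦ CB
  step 0 ⇒ step 1: BABB ⇒ CC·AC·CC·CC
    B ↦ CC

A->AC, B->CC, C->CB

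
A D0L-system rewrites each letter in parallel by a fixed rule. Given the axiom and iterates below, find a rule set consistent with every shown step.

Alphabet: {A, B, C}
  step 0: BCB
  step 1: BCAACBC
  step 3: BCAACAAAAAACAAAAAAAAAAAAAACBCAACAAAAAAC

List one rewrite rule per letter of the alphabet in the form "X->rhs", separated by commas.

A->AA, B->BC, C->AAC

  step 0 ⇒ step 1: BCB ⇒ BC·AAC·BC
    B ↦ BC
    C ↦ AAC
    A ↦ AA  (constrained at step 1)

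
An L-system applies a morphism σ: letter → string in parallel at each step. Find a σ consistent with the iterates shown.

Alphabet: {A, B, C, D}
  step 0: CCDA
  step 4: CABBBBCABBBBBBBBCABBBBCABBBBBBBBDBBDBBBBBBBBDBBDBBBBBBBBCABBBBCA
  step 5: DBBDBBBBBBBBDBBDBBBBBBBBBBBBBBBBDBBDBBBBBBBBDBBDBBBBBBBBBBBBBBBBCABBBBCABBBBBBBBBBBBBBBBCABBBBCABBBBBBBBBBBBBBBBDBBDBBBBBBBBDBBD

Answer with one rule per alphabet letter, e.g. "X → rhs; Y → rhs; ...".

  step 4 ⇒ step 5: CABBBBCABBBBBBBBCABBBBCABBBBBBBBDBBDBBBBBBBBDBBDBBBBBBBBCABBBBCA ⇒ DB·BD·BB·BB·BB·BB·DB·BD·BB·BB·BB·BB·BB·BB·BB·BB·DB·BD·BB·BB·BB·BB·DB·BD·BB·BB·BB·BB·BB·BB·BB·BB·CA·BB·BB·CA·BB·BB·BB·BB·BB·BB·BB·BB·CA·BB·BB·CA·BB·BB·BB·BB·BB·BB·BB·BB·DB·BD·BB·BB·BB·BB·DB·BD
    A ↦ BD
    B ↦ BB
    C ↦ DB
    D ↦ CA

A->BD, B->BB, C->DB, D->CA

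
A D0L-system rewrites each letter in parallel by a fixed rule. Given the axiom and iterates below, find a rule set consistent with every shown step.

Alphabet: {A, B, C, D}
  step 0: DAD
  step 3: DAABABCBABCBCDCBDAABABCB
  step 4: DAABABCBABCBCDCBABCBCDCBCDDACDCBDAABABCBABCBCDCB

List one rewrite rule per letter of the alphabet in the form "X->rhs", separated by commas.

A->AB, B->CB, C->CD, D->DA

  step 3 ⇒ step 4: DAABABCBABCBCDCBDAABABCB ⇒ DA·AB·AB·CB·AB·CB·CD·CB·AB·CB·CD·CB·CD·DA·CD·CB·DA·AB·AB·CB·AB·CB·CD·CB
    A ↦ AB
    B ↦ CB
    C ↦ CD
    D ↦ DA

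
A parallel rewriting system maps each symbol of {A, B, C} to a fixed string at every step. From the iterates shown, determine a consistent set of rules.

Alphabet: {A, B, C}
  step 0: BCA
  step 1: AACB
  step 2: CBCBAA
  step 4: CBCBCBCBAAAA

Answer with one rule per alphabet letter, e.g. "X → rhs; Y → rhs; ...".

A->CB, B->A, C->A

  step 1 ⇒ step 2: AACB ⇒ CB·CB·A·A
    A ↦ CB
    B ↦ A
    C ↦ A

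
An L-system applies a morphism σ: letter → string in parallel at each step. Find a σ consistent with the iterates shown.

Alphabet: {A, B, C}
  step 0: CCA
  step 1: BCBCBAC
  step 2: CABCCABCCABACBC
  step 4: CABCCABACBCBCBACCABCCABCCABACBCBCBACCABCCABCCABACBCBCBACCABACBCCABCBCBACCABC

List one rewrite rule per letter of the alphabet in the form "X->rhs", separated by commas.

A->BAC, B->CA, C->BC

  step 1 ⇒ step 2: BCBCBAC ⇒ CA·BC·CA·BC·CA·BAC·BC
    A ↦ BAC
    B ↦ CA
    C ↦ BC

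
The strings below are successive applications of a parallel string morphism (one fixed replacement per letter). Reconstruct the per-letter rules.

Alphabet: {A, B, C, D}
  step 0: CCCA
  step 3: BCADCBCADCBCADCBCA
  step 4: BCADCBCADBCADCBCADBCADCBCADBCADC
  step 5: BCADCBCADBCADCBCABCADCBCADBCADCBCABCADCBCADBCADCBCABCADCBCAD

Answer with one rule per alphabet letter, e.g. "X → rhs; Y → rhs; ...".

  step 4 ⇒ step 5: BCADCBCADBCADCBCADBCADCBCADBCADC ⇒ BCA·D·C·BCA·D·BCA·D·C·BCA·BCA·D·C·BCA·D·BCA·D·C·BCA·BCA·D·C·BCA·D·BCA·D·C·BCA·BCA·D·C·BCA·D
    A ↦ C
    B ↦ BCA
    C ↦ D
    D ↦ BCA

A->C, B->BCA, C->D, D->BCA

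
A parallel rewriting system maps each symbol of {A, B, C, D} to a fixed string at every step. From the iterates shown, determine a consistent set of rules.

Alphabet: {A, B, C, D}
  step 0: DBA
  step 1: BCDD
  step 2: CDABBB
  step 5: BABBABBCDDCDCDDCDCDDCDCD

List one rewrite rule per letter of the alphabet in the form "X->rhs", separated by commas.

A->D, B->CD, C->AB, D->B

  step 1 ⇒ step 2: BCDD ⇒ CD·AB·B·B
    B ↦ CD
    C ↦ AB
    D ↦ B
  step 0 ⇒ step 1: DBA ⇒ B·CD·D
    A ↦ D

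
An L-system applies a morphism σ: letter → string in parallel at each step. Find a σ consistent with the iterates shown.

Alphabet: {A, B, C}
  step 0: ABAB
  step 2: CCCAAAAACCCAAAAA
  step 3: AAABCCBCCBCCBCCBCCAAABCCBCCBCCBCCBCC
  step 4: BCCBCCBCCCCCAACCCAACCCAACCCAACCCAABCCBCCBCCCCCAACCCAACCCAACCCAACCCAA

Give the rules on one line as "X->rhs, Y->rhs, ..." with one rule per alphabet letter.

A->BCC, B->CCC, C->A

  step 3 ⇒ step 4: AAABCCBCCBCCBCCBCCAAABCCBCCBCCBCCBCC ⇒ BCC·BCC·BCC·CCC·A·A·CCC·A·A·CCC·A·A·CCC·A·A·CCC·A·A·BCC·BCC·BCC·CCC·A·A·CCC·A·A·CCC·A·A·CCC·A·A·CCC·A·A
    A ↦ BCC
    B ↦ CCC
    C ↦ A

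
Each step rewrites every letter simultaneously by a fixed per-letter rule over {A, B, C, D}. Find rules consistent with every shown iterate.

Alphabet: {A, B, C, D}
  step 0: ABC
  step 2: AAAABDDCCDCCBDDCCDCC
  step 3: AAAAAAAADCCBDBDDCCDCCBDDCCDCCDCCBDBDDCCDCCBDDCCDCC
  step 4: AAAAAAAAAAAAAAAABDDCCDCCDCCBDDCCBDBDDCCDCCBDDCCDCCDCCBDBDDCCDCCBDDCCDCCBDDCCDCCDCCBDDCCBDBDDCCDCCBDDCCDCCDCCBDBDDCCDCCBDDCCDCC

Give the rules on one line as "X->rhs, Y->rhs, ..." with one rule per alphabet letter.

  step 3 ⇒ step 4: AAAAAAAADCCBDBDDCCDCCBDDCCDCCDCCBDBDDCCDCCBDDCCDCC ⇒ AA·AA·AA·AA·AA·AA·AA·AA·BD·DCC·DCC·DCC·BD·DCC·BD·BD·DCC·DCC·BD·DCC·DCC·DCC·BD·BD·DCC·DCC·BD·DCC·DCC·BD·DCC·DCC·DCC·BD·DCC·BD·BD·DCC·DCC·BD·DCC·DCC·DCC·BD·BD·DCC·DCC·BD·DCC·DCC
    A ↦ AA
    B ↦ DCC
    C ↦ DCC
    D ↦ BD

A->AA, B->DCC, C->DCC, D->BD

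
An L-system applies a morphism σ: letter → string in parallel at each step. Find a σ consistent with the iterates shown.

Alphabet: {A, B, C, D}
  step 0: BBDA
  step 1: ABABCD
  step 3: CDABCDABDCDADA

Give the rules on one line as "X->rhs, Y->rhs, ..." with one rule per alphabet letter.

  step 0 ⇒ step 1: BBDA ⇒ AB·AB·C·D
    A ↦ D
    B ↦ AB
    D ↦ C
    C ↦ ADA  (constrained at step 1)

A->D, B->AB, C->ADA, D->C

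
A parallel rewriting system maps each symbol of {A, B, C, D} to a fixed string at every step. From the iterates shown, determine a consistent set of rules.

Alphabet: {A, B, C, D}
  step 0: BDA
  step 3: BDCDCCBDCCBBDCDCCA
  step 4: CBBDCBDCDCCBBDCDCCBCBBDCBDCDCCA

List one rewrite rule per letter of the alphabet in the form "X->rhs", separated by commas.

  step 3 ⇒ step 4: BDCDCCBDCCBBDCDCCA ⇒ CB·B·DC·B·DC·DC·CB·B·DC·DC·CB·CB·B·DC·B·DC·DC·CA
    A ↦ CA
    B ↦ CB
    C ↦ DC
    D ↦ B

A->CA, B->CB, C->DC, D->B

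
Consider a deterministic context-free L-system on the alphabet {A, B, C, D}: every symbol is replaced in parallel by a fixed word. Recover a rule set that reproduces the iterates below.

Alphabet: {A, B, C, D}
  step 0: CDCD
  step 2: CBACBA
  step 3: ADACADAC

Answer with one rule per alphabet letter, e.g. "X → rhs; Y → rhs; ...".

  step 2 ⇒ step 3: CBACBA ⇒ AD·A·C·AD·A·C
    A ↦ C
    B ↦ A
    C ↦ AD
    D ↦ B  (constrained at step 0)

A->C, B->A, C->AD, D->B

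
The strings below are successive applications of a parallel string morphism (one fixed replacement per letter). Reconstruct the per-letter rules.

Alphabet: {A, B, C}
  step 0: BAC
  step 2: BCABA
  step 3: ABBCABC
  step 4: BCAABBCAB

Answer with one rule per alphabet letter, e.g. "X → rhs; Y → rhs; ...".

A->BC, B->A, C->B

  step 3 ⇒ step 4: ABBCABC ⇒ BC·A·A·B·BC·A·B
    A ↦ BC
    B ↦ A
    C ↦ B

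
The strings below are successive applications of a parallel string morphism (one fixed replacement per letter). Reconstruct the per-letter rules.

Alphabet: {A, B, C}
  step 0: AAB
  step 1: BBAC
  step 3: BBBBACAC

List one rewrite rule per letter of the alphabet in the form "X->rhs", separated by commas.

  step 0 ⇒ step 1: AAB ⇒ B·B·AC
    A ↦ B
    B ↦ AC
    C ↦ B  (constrained at step 1)

A->B, B->AC, C->B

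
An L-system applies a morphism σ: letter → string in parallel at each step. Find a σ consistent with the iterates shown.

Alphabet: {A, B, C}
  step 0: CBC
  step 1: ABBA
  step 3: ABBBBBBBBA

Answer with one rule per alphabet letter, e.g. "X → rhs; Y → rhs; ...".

A->C, B->BB, C->A

  step 0 ⇒ step 1: CBC ⇒ A·BB·A
    B ↦ BB
    C ↦ A
    A ↦ C  (constrained at step 1)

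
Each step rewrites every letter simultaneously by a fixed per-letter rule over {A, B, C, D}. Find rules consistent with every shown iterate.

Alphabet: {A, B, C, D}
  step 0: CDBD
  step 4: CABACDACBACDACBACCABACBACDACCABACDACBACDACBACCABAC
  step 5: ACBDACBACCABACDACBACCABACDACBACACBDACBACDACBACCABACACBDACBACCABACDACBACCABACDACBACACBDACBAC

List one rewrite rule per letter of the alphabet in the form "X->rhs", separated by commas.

A->B, B->DAC, C->AC, D->CA

  step 4 ⇒ step 5: CABACDACBACDACBACCABACBACDACCABACDACBACDACBACCABAC ⇒ AC·B·DAC·B·AC·CA·B·AC·DAC·B·AC·CA·B·AC·DAC·B·AC·AC·B·DAC·B·AC·DAC·B·AC·CA·B·AC·AC·B·DAC·B·AC·CA·B·AC·DAC·B·AC·CA·B·AC·DAC·B·AC·AC·B·DAC·B·AC
    A ↦ B
    B ↦ DAC
    C ↦ AC
    D ↦ CA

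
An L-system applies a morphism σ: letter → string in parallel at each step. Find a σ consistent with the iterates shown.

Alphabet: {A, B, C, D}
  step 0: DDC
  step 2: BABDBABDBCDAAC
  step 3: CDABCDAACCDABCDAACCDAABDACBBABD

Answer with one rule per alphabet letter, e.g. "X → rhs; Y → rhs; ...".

  step 2 ⇒ step 3: BABDBABDBCDAAC ⇒ CDA·B·CDA·AC·CDA·B·CDA·AC·CDA·ABD·AC·B·B·ABD
    A ↦ B
    B ↦ CDA
    C ↦ ABD
    D ↦ AC

A->B, B->CDA, C->ABD, D->AC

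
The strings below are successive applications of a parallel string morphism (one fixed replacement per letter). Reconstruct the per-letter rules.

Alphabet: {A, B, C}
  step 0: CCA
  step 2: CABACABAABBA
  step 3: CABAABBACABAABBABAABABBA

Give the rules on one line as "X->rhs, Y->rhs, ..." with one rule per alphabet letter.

A->BA, B->AB, C->CA

  step 2 ⇒ step 3: CABACABAABBA ⇒ CA·BA·AB·BA·CA·BA·AB·BA·BA·AB·AB·BA
    A ↦ BA
    B ↦ AB
    C ↦ CA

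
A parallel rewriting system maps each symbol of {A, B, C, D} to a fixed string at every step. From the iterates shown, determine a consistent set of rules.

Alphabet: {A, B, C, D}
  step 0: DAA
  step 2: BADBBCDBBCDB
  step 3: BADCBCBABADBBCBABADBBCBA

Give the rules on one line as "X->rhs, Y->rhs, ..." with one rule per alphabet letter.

  step 2 ⇒ step 3: BADBBCDBBCDB ⇒ BA·DC·BC·BA·BA·DB·BC·BA·BA·DB·BC·BA
    A ↦ DC
    B ↦ BA
    C ↦ DB
    D ↦ BC

A->DC, B->BA, C->DB, D->BC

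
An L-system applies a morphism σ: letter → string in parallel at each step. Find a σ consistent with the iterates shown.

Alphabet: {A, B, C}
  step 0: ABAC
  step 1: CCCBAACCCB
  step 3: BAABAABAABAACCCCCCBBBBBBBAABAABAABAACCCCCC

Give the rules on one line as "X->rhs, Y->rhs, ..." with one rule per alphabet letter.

  step 0 ⇒ step 1: ABAC ⇒ CCC·BAA·CCC·B
    A ↦ CCC
    B ↦ BAA
    C ↦ B

A->CCC, B->BAA, C->B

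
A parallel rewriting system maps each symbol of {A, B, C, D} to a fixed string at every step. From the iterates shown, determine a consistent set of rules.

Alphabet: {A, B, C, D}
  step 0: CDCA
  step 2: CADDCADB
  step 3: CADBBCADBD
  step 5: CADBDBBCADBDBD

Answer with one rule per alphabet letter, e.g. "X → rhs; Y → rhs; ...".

A->D, B->D, C->CA, D->B

  step 2 ⇒ step 3: CADDCADB ⇒ CA·D·B·B·CA·D·B·D
    A ↦ D
    B ↦ D
    C ↦ CA
    D ↦ B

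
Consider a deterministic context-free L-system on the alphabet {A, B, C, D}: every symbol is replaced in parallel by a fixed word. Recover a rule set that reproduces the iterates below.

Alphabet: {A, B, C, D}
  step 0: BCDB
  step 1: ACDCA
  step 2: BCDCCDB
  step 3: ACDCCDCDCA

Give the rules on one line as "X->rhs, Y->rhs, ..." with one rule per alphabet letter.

  step 2 ⇒ step 3: BCDCCDB ⇒ A·CD·C·CD·CD·C·A
    B ↦ A
    C ↦ CD
    D ↦ C
  step 1 ⇒ step 2: ACDCA ⇒ B·CD·C·CD·B
    A ↦ B

A->B, B->A, C->CD, D->C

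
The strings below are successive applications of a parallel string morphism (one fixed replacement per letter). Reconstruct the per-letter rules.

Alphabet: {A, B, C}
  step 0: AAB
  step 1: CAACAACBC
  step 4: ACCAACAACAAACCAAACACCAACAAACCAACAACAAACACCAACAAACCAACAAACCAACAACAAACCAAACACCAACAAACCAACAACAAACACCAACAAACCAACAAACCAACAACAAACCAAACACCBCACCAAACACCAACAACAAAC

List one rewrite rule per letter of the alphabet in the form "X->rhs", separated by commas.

  step 0 ⇒ step 1: AAB ⇒ CAA·CAA·CBC
    A ↦ CAA
    B ↦ CBC
    C ↦ AC  (constrained at step 1)

A->CAA, B->CBC, C->AC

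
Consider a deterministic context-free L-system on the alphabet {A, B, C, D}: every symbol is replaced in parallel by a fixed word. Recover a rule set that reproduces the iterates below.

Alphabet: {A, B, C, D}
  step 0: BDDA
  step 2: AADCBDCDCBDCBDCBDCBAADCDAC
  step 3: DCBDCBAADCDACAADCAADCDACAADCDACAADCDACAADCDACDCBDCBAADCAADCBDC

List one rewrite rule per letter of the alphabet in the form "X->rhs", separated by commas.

A->DCB, B->DAC, C->DC, D->AA

  step 2 ⇒ step 3: AADCBDCDCBDCBDCBDCBAADCDAC ⇒ DCB·DCB·AA·DC·DAC·AA·DC·AA·DC·DAC·AA·DC·DAC·AA·DC·DAC·AA·DC·DAC·DCB·DCB·AA·DC·AA·DCB·DC
    A ↦ DCB
    B ↦ DAC
    C ↦ DC
    D ↦ AA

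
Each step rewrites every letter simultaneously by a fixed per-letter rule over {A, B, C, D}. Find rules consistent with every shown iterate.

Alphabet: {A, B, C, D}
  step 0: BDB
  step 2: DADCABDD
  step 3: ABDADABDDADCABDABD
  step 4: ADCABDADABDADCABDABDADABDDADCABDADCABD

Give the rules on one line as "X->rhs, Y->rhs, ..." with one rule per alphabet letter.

  step 3 ⇒ step 4: ABDADABDDADCABDABD ⇒ AD·C·ABD·AD·ABD·AD·C·ABD·ABD·AD·ABD·D·AD·C·ABD·AD·C·ABD
    A ↦ AD
    B ↦ C
    C ↦ D
    D ↦ ABD

A->AD, B->C, C->D, D->ABD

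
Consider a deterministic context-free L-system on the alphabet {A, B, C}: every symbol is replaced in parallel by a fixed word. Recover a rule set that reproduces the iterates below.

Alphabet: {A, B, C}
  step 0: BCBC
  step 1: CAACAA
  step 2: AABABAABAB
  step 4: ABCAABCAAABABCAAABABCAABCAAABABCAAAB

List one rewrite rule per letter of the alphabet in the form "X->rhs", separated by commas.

  step 1 ⇒ step 2: CAACAA ⇒ A·AB·AB·A·AB·AB
    A ↦ AB
    C ↦ A
  step 0 ⇒ step 1: BCBC ⇒ CA·A·CA·A
    B ↦ CA

A->AB, B->CA, C->A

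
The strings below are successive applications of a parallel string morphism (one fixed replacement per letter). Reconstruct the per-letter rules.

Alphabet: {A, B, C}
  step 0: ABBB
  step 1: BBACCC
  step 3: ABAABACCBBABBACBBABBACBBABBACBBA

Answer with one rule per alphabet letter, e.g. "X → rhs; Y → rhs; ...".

  step 0 ⇒ step 1: ABBB ⇒ BBA·C·C·C
    A ↦ BBA
    B ↦ C
    C ↦ ABA  (constrained at step 1)

A->BBA, B->C, C->ABA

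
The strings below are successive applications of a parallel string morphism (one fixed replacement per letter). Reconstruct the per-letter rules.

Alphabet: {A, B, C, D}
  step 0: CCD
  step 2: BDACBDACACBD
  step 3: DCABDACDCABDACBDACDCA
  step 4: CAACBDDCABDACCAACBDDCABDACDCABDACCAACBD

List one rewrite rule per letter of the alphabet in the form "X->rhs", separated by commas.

  step 3 ⇒ step 4: DCABDACDCABDACBDACDCA ⇒ CA·AC·BD·D·CA·BD·AC·CA·AC·BD·D·CA·BD·AC·D·CA·BD·AC·CA·AC·BD
    A ↦ BD
    B ↦ D
    C ↦ AC
    D ↦ CA

A->BD, B->D, C->AC, D->CA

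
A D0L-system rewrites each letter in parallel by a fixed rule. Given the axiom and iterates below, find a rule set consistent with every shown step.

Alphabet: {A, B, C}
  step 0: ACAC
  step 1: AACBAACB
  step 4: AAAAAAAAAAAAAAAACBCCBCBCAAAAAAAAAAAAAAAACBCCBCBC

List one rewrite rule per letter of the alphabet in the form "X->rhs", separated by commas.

  step 0 ⇒ step 1: ACAC ⇒ AA·CB·AA·CB
    A ↦ AA
    C ↦ CB
    B ↦ C  (constrained at step 1)

A->AA, B->C, C->CB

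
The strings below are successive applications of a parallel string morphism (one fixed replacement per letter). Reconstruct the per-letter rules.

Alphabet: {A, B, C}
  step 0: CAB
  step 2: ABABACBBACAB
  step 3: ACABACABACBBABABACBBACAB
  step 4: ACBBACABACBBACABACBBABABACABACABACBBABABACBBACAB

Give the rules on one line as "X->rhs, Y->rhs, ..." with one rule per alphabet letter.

  step 3 ⇒ step 4: ACABACABACBBABABACBBACAB ⇒ AC·BB·AC·AB·AC·BB·AC·AB·AC·BB·AB·AB·AC·AB·AC·AB·AC·BB·AB·AB·AC·BB·AC·AB
    A ↦ AC
    B ↦ AB
    C ↦ BB

A->AC, B->AB, C->BB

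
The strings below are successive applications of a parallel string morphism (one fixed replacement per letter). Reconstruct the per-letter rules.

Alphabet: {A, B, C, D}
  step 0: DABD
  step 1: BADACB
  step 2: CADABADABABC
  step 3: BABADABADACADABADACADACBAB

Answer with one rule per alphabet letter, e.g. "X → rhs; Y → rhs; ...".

  step 2 ⇒ step 3: CADABADABABC ⇒ BAB·ADA·B·ADA·C·ADA·B·ADA·C·ADA·C·BAB
    A ↦ ADA
    B ↦ C
    C ↦ BAB
    D ↦ B

A->ADA, B->C, C->BAB, D->B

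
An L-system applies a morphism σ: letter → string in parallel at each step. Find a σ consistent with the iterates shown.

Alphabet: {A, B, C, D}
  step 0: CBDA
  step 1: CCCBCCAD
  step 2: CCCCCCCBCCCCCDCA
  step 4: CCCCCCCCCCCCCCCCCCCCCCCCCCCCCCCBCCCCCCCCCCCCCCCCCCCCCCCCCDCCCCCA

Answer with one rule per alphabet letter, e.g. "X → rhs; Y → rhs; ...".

  step 1 ⇒ step 2: CCCBCCAD ⇒ CC·CC·CC·CBC·CC·CC·D·CA
    A ↦ D
    B ↦ CBC
    C ↦ CC
    D ↦ CA

A->D, B->CBC, C->CC, D->CA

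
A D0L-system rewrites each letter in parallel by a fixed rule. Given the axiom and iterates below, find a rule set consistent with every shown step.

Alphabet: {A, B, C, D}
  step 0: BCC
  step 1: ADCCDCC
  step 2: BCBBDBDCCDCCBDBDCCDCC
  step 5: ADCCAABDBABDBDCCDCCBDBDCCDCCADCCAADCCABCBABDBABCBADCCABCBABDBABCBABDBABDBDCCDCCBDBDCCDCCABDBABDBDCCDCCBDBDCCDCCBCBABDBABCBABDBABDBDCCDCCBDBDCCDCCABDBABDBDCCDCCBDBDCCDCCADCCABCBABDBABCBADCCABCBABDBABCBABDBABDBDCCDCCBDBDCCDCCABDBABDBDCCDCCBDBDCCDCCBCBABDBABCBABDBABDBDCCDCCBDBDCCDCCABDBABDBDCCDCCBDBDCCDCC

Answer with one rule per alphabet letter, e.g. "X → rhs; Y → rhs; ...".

  step 1 ⇒ step 2: ADCCDCC ⇒ BCB·BDB·DCC·DCC·BDB·DCC·DCC
    A ↦ BCB
    C ↦ DCC
    D ↦ BDB
  step 0 ⇒ step 1: BCC ⇒ A·DCC·DCC
    B ↦ A

A->BCB, B->A, C->DCC, D->BDB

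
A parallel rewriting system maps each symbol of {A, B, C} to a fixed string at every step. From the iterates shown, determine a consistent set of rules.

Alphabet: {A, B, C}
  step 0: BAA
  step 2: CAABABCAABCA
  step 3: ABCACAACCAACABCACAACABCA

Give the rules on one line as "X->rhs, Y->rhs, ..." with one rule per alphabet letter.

A->CA, B->AC, C->AB

  step 2 ⇒ step 3: CAABABCAABCA ⇒ AB·CA·CA·AC·CA·AC·AB·CA·CA·AC·AB·CA
    A ↦ CA
    B ↦ AC
    C ↦ AB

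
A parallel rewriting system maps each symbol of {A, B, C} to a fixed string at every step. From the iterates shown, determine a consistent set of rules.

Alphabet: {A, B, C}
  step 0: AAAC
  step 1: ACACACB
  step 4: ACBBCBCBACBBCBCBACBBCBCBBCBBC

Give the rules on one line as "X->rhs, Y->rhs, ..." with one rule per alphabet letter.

A->AC, B->BC, C->B

  step 0 ⇒ step 1: AAAC ⇒ AC·AC·AC·B
    A ↦ AC
    C ↦ B
    B ↦ BC  (constrained at step 1)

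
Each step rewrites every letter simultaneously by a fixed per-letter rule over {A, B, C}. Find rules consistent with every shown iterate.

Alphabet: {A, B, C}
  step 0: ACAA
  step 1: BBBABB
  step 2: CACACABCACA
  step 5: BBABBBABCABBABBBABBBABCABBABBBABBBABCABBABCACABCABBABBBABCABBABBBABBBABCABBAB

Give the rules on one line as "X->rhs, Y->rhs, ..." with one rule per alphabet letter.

A->B, B->CA, C->BBA

  step 1 ⇒ step 2: BBBABB ⇒ CA·CA·CA·B·CA·CA
    A ↦ B
    B ↦ CA
  step 0 ⇒ step 1: ACAA ⇒ B·BBA·B·B
    C ↦ BBA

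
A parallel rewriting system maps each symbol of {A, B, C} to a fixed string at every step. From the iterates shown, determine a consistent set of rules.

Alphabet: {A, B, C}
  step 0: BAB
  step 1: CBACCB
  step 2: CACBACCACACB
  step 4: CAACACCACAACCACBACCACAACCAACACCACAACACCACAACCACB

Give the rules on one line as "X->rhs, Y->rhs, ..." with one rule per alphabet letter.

A->AC, B->CB, C->CA

  step 1 ⇒ step 2: CBACCB ⇒ CA·CB·AC·CA·CA·CB
    A ↦ AC
    B ↦ CB
    C ↦ CA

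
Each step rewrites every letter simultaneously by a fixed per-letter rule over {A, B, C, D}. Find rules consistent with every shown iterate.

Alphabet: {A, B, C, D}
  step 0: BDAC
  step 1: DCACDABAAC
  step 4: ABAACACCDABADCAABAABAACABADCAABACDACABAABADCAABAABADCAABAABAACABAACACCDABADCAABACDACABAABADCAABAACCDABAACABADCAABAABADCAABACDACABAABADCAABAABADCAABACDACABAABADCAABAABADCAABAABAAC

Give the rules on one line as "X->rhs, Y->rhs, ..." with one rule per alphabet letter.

  step 0 ⇒ step 1: BDAC ⇒ DCA·CD·ABA·AC
    A ↦ ABA
    B ↦ DCA
    C ↦ AC
    D ↦ CD

A->ABA, B->DCA, C->AC, D->CD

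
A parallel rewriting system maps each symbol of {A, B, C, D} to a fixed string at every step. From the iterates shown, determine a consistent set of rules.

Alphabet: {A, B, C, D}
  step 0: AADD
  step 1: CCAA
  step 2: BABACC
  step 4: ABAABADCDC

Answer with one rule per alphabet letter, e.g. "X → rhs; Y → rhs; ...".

  step 1 ⇒ step 2: CCAA ⇒ BA·BA·C·C
    A ↦ C
    C ↦ BA
    B ↦ D  (constrained at step 2)
  step 0 ⇒ step 1: AADD ⇒ C·C·A·A
    D ↦ A

A->C, B->D, C->BA, D->A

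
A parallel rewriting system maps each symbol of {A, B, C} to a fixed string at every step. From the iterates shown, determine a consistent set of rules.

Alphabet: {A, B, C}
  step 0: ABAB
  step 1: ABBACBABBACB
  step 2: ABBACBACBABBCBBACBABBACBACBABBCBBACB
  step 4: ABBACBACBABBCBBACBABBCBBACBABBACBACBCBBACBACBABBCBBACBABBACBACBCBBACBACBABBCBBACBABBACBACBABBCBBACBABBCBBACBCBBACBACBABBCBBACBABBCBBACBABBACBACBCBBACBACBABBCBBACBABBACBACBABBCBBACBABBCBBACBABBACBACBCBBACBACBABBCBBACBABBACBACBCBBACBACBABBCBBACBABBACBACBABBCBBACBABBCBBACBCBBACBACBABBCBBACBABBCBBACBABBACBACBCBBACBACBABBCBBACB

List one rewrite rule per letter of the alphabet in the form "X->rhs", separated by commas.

  step 1 ⇒ step 2: ABBACBABBACB ⇒ ABB·ACB·ACB·ABB·CBB·ACB·ABB·ACB·ACB·ABB·CBB·ACB
    A ↦ ABB
    B ↦ ACB
    C ↦ CBB

A->ABB, B->ACB, C->CBB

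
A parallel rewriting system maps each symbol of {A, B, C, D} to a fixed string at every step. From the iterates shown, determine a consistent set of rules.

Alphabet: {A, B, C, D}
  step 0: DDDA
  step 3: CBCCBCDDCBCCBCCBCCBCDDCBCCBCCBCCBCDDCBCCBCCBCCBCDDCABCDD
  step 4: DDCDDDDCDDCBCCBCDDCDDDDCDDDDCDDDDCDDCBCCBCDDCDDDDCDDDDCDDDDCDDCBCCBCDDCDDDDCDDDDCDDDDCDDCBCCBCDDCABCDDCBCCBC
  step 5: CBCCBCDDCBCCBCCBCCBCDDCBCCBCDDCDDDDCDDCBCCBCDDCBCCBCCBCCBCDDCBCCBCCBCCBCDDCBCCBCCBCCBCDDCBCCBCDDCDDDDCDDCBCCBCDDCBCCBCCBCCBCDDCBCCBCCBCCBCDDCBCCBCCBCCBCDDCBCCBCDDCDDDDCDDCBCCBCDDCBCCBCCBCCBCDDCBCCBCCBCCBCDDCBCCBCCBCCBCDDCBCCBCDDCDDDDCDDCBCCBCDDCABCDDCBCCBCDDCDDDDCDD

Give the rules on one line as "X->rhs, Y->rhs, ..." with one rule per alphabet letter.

A->CAB, B->C, C->DD, D->CBC

  step 4 ⇒ step 5: DDCDDDDCDDCBCCBCDDCDDDDCDDDDCDDDDCDDCBCCBCDDCDDDDCDDDDCDDDDCDDCBCCBCDDCDDDDCDDDDCDDDDCDDCBCCBCDDCABCDDCBCCBC ⇒ CBC·CBC·DD·CBC·CBC·CBC·CBC·DD·CBC·CBC·DD·C·DD·DD·C·DD·CBC·CBC·DD·CBC·CBC·CBC·CBC·DD·CBC·CBC·CBC·CBC·DD·CBC·CBC·CBC·CBC·DD·CBC·CBC·DD·C·DD·DD·C·DD·CBC·CBC·DD·CBC·CBC·CBC·CBC·DD·CBC·CBC·CBC·CBC·DD·CBC·CBC·CBC·CBC·DD·CBC·CBC·DD·C·DD·DD·C·DD·CBC·CBC·DD·CBC·CBC·CBC·CBC·DD·CBC·CBC·CBC·CBC·DD·CBC·CBC·CBC·CBC·DD·CBC·CBC·DD·C·DD·DD·C·DD·CBC·CBC·DD·CAB·C·DD·CBC·CBC·DD·C·DD·DD·C·DD
    A ↦ CAB
    B ↦ C
    C ↦ DD
    D ↦ CBC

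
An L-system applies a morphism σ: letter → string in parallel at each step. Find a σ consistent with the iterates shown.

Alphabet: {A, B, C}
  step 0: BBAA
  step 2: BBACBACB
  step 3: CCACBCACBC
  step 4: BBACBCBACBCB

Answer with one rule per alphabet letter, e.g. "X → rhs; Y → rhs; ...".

A->AC, B->C, C->B

  step 3 ⇒ step 4: CCACBCACBC ⇒ B·B·AC·B·C·B·AC·B·C·B
    A ↦ AC
    B ↦ C
    C ↦ B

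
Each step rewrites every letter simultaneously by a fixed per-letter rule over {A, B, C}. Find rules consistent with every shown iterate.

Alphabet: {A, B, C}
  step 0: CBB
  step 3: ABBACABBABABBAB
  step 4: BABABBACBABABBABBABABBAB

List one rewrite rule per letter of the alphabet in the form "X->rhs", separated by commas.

A->B, B->AB, C->AC

  step 3 ⇒ step 4: ABBACABBABABBAB ⇒ B·AB·AB·B·AC·B·AB·AB·B·AB·B·AB·AB·B·AB
    A ↦ B
    B ↦ AB
    C ↦ AC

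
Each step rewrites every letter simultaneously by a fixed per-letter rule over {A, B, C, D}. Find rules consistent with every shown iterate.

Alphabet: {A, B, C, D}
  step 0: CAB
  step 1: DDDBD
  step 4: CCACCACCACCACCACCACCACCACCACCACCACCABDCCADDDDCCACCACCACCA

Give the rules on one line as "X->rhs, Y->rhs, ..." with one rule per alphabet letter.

  step 0 ⇒ step 1: CAB ⇒ D·DD·BD
    A ↦ DD
    B ↦ BD
    C ↦ D
    D ↦ CCA  (constrained at step 1)

A->DD, B->BD, C->D, D->CCA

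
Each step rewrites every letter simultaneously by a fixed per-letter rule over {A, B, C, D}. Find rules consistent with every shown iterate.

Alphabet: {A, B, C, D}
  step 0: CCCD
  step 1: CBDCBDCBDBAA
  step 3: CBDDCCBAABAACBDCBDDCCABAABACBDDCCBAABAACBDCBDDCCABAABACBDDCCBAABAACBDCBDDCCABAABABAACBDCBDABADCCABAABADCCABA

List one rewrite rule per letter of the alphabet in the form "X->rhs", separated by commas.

  step 0 ⇒ step 1: CCCD ⇒ CBD·CBD·CBD·BAA
    C ↦ CBD
    D ↦ BAA
    A ↦ ABA  (constrained at step 1)
    B ↦ DCC  (constrained at step 1)

A->ABA, B->DCC, C->CBD, D->BAA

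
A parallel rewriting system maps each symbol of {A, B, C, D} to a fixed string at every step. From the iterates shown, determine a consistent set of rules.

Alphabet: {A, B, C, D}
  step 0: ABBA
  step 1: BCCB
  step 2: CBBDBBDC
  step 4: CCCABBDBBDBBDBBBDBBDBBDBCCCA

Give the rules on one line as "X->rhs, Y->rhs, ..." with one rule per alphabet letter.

  step 1 ⇒ step 2: BCCB ⇒ C·BBD·BBD·C
    B ↦ C
    C ↦ BBD
  step 0 ⇒ step 1: ABBA ⇒ B·C·C·B
    A ↦ B
    D ↦ CA  (constrained at step 2)

A->B, B->C, C->BBD, D->CA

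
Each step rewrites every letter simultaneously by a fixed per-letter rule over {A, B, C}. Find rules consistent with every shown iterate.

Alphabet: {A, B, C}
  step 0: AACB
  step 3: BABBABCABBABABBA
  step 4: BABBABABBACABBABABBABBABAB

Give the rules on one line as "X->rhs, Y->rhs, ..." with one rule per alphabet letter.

  step 3 ⇒ step 4: BABBABCABBABABBA ⇒ BA·B·BA·BA·B·BA·CA·B·BA·BA·B·BA·B·BA·BA·B
    A ↦ B
    B ↦ BA
    C ↦ CA

A->B, B->BA, C->CA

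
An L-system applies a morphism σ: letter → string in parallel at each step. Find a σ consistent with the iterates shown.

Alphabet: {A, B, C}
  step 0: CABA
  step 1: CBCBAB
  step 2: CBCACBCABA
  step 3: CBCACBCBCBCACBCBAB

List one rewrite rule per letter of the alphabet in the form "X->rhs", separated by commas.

A->B, B->A, C->CBC

  step 2 ⇒ step 3: CBCACBCABA ⇒ CBC·A·CBC·B·CBC·A·CBC·B·A·B
    A ↦ B
    B ↦ A
    C ↦ CBC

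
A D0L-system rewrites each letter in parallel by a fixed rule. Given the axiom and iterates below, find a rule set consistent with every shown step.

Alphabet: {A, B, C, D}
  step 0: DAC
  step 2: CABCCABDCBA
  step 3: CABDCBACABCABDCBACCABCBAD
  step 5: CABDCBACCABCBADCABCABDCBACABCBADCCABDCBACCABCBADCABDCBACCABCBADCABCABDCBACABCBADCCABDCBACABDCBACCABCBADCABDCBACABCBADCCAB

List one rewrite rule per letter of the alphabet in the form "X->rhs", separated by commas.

  step 2 ⇒ step 3: CABCCABDCBA ⇒ CAB·D·CBA·CAB·CAB·D·CBA·C·CAB·CBA·D
    A ↦ D
    B ↦ CBA
    C ↦ CAB
    D ↦ C

A->D, B->CBA, C->CAB, D->C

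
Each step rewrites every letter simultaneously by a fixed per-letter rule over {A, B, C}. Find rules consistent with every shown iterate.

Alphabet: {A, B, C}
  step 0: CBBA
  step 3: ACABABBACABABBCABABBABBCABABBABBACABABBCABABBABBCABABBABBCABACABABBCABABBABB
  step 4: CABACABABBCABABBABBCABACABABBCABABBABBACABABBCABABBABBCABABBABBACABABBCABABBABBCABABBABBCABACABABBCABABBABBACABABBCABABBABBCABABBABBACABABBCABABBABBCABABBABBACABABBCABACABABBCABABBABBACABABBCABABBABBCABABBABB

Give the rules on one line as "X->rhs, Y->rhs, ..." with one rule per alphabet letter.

  step 3 ⇒ step 4: ACABABBACABABBCABABBABBCABABBABBACABABBCABABBABBCABABBABBCABACABABBCABABBABB ⇒ CAB·A·CAB·ABB·CAB·ABB·ABB·CAB·A·CAB·ABB·CAB·ABB·ABB·A·CAB·ABB·CAB·ABB·ABB·CAB·ABB·ABB·A·CAB·ABB·CAB·ABB·ABB·CAB·ABB·ABB·CAB·A·CAB·ABB·CAB·ABB·ABB·A·CAB·ABB·CAB·ABB·ABB·CAB·ABB·ABB·A·CAB·ABB·CAB·ABB·ABB·CAB·ABB·ABB·A·CAB·ABB·CAB·A·CAB·ABB·CAB·ABB·ABB·A·CAB·ABB·CAB·ABB·ABB·CAB·ABB·ABB
    A ↦ CAB
    B ↦ ABB
    C ↦ A

A->CAB, B->ABB, C->A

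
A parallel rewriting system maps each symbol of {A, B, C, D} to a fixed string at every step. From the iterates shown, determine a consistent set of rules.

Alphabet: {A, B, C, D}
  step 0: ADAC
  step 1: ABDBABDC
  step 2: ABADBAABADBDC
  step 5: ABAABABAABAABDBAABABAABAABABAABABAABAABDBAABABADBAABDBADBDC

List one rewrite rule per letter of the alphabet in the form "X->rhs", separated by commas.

  step 1 ⇒ step 2: ABDBABDC ⇒ AB·A·DB·A·AB·A·DB·DC
    A ↦ AB
    B ↦ A
    C ↦ DC
    D ↦ DB

A->AB, B->A, C->DC, D->DB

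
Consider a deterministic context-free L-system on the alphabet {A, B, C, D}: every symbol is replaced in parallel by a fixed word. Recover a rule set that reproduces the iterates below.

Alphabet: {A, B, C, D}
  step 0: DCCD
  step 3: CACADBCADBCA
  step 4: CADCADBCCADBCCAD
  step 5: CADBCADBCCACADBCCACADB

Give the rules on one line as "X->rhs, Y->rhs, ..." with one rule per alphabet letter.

  step 4 ⇒ step 5: CADCADBCCADBCCAD ⇒ CA·D·B·CA·D·B·C·CA·CA·D·B·C·CA·CA·D·B
    A ↦ D
    B ↦ C
    C ↦ CA
    D ↦ B

A->D, B->C, C->CA, D->B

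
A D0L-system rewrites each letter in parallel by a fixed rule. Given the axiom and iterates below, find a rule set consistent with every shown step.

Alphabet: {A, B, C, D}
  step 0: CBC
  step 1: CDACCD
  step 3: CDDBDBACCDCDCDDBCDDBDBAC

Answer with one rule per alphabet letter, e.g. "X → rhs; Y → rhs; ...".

  step 0 ⇒ step 1: CBC ⇒ CD·AC·CD
    B ↦ AC
    C ↦ CD
    A ↦ CC  (constrained at step 1)
    D ↦ DB  (constrained at step 1)

A->CC, B->AC, C->CD, D->DB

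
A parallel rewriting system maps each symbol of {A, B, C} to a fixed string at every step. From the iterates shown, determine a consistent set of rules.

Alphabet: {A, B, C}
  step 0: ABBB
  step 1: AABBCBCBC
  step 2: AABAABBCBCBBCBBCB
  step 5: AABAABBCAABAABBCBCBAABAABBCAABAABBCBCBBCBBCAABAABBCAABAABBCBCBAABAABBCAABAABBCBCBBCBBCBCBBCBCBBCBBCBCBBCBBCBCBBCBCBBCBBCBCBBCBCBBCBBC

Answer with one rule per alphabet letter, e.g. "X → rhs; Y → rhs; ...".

A->AAB, B->BC, C->B

  step 1 ⇒ step 2: AABBCBCBC ⇒ AAB·AAB·BC·BC·B·BC·B·BC·B
    A ↦ AAB
    B ↦ BC
    C ↦ B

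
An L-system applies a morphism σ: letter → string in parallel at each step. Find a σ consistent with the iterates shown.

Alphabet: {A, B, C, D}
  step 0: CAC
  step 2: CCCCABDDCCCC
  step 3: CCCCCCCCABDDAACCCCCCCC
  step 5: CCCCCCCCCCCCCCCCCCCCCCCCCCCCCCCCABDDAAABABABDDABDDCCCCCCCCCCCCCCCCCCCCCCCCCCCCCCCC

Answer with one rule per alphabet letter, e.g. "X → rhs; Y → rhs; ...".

A->AB, B->DD, C->CC, D->A

  step 2 ⇒ step 3: CCCCABDDCCCC ⇒ CC·CC·CC·CC·AB·DD·A·A·CC·CC·CC·CC
    A ↦ AB
    B ↦ DD
    C ↦ CC
    D ↦ A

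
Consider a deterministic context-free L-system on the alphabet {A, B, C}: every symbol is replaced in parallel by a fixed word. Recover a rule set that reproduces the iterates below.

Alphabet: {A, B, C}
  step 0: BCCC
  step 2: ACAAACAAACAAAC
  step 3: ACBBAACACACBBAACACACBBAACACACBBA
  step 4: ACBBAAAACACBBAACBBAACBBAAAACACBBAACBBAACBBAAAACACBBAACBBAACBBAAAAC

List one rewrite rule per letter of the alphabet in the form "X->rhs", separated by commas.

A->AC, B->A, C->BBA

  step 3 ⇒ step 4: ACBBAACACACBBAACACACBBAACACACBBA ⇒ AC·BBA·A·A·AC·AC·BBA·AC·BBA·AC·BBA·A·A·AC·AC·BBA·AC·BBA·AC·BBA·A·A·AC·AC·BBA·AC·BBA·AC·BBA·A·A·AC
    A ↦ AC
    B ↦ A
    C ↦ BBA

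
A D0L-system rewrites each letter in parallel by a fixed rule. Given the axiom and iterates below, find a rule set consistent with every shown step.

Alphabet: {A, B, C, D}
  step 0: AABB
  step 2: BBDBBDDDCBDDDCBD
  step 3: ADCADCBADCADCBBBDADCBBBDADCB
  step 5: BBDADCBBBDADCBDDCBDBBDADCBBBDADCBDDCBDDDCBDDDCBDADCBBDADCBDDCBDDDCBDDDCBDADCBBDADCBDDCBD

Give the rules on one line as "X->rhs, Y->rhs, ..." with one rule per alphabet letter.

  step 2 ⇒ step 3: BBDBBDDDCBDDDCBD ⇒ ADC·ADC·B·ADC·ADC·B·B·B·D·ADC·B·B·B·D·ADC·B
    B ↦ ADC
    C ↦ D
    D ↦ B
    A ↦ DDC  (constrained at step 0)

A->DDC, B->ADC, C->D, D->B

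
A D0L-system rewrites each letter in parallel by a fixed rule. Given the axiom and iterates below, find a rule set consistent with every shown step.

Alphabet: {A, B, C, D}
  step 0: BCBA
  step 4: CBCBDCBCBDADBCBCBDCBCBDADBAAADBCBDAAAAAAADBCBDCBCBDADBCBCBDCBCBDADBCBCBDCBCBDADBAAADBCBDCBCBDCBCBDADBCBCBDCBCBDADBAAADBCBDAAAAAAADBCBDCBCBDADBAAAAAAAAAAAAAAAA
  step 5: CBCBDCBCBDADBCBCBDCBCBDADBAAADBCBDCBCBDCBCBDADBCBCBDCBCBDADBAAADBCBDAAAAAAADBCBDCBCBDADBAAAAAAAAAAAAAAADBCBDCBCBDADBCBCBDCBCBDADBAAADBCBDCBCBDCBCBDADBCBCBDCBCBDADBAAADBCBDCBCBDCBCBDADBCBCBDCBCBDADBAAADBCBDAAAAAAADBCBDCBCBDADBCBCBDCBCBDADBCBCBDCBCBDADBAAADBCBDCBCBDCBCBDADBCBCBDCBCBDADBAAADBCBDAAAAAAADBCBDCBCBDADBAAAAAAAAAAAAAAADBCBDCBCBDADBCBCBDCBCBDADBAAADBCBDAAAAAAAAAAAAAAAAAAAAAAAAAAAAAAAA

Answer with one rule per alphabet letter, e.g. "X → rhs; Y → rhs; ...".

A->AA, B->CBD, C->CB, D->ADB

  step 4 ⇒ step 5: CBCBDCBCBDADBCBCBDCBCBDADBAAADBCBDAAAAAAADBCBDCBCBDADBCBCBDCBCBDADBCBCBDCBCBDADBAAADBCBDCBCBDCBCBDADBCBCBDCBCBDADBAAADBCBDAAAAAAADBCBDCBCBDADBAAAAAAAAAAAAAAAA ⇒ CB·CBD·CB·CBD·ADB·CB·CBD·CB·CBD·ADB·AA·ADB·CBD·CB·CBD·CB·CBD·ADB·CB·CBD·CB·CBD·ADB·AA·ADB·CBD·AA·AA·AA·ADB·CBD·CB·CBD·ADB·AA·AA·AA·AA·AA·AA·AA·ADB·CBD·CB·CBD·ADB·CB·CBD·CB·CBD·ADB·AA·ADB·CBD·CB·CBD·CB·CBD·ADB·CB·CBD·CB·CBD·ADB·AA·ADB·CBD·CB·CBD·CB·CBD·ADB·CB·CBD·CB·CBD·ADB·AA·ADB·CBD·AA·AA·AA·ADB·CBD·CB·CBD·ADB·CB·CBD·CB·CBD·ADB·CB·CBD·CB·CBD·ADB·AA·ADB·CBD·CB·CBD·CB·CBD·ADB·CB·CBD·CB·CBD·ADB·AA·ADB·CBD·AA·AA·AA·ADB·CBD·CB·CBD·ADB·AA·AA·AA·AA·AA·AA·AA·ADB·CBD·CB·CBD·ADB·CB·CBD·CB·CBD·ADB·AA·ADB·CBD·AA·AA·AA·AA·AA·AA·AA·AA·AA·AA·AA·AA·AA·AA·AA·AA
    A ↦ AA
    B ↦ CBD
    C ↦ CB
    D ↦ ADB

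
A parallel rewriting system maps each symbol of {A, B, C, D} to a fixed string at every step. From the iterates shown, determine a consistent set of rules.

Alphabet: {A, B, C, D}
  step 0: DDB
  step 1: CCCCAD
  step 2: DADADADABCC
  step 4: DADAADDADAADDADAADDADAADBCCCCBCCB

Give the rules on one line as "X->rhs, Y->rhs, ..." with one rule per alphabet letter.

A->B, B->AD, C->DA, D->CC

  step 1 ⇒ step 2: CCCCAD ⇒ DA·DA·DA·DA·B·CC
    A ↦ B
    C ↦ DA
    D ↦ CC
  step 0 ⇒ step 1: DDB ⇒ CC·CC·AD
    B ↦ AD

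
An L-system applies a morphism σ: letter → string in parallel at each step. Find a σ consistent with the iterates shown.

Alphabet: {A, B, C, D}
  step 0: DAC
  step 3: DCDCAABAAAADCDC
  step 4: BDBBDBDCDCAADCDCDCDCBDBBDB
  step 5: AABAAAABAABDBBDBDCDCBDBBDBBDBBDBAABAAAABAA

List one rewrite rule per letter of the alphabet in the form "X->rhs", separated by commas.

A->DC, B->AA, C->DB, D->B

  step 4 ⇒ step 5: BDBBDBDCDCAADCDCDCDCBDBBDB ⇒ AA·B·AA·AA·B·AA·B·DB·B·DB·DC·DC·B·DB·B·DB·B·DB·B·DB·AA·B·AA·AA·B·AA
    A ↦ DC
    B ↦ AA
    C ↦ DB
    D ↦ B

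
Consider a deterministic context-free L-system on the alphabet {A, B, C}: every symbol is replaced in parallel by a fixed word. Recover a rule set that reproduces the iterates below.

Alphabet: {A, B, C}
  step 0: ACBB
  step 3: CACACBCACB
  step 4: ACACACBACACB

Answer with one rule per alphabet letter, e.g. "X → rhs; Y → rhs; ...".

A->C, B->CB, C->A

  step 3 ⇒ step 4: CACACBCACB ⇒ A·C·A·C·A·CB·A·C·A·CB
    A ↦ C
    B ↦ CB
    C ↦ A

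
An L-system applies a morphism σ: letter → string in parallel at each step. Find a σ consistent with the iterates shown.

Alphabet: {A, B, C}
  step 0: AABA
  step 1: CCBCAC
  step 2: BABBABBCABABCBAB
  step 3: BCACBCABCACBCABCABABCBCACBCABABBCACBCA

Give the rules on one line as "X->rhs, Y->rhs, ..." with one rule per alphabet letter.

A->C, B->BCA, C->BAB

  step 2 ⇒ step 3: BABBABBCABABCBAB ⇒ BCA·C·BCA·BCA·C·BCA·BCA·BAB·C·BCA·C·BCA·BAB·BCA·C·BCA
    A ↦ C
    B ↦ BCA
    C ↦ BAB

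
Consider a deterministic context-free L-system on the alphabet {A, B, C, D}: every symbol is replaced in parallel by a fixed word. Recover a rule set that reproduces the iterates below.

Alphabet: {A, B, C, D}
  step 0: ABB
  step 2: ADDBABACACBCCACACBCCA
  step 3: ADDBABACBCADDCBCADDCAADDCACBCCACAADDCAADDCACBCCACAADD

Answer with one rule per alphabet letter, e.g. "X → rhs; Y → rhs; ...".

  step 2 ⇒ step 3: ADDBABACACBCCACACBCCA ⇒ ADD·BA·BA·CBC·ADD·CBC·ADD·CA·ADD·CA·CBC·CA·CA·ADD·CA·ADD·CA·CBC·CA·CA·ADD
    A ↦ ADD
    B ↦ CBC
    C ↦ CA
    D ↦ BA

A->ADD, B->CBC, C->CA, D->BA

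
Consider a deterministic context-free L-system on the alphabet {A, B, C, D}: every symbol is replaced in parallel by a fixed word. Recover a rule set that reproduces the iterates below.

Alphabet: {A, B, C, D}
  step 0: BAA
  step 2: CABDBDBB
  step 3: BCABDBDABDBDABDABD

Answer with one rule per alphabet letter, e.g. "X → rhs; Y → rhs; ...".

  step 2 ⇒ step 3: CABDBDBB ⇒ B·C·ABD·BD·ABD·BD·ABD·ABD
    A ↦ C
    B ↦ ABD
    C ↦ B
    D ↦ BD

A->C, B->ABD, C->B, D->BD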